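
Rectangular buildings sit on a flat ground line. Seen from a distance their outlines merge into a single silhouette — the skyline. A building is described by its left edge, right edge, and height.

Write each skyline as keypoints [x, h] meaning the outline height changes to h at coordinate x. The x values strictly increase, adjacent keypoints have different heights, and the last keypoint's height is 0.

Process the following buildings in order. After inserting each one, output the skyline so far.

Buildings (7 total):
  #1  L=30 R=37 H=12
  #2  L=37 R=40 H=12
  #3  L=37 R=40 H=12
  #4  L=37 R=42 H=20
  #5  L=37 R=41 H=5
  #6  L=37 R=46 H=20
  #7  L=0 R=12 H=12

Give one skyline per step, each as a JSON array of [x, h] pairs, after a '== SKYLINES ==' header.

== SKYLINES ==
[[30,12],[37,0]]
[[30,12],[40,0]]
[[30,12],[40,0]]
[[30,12],[37,20],[42,0]]
[[30,12],[37,20],[42,0]]
[[30,12],[37,20],[46,0]]
[[0,12],[12,0],[30,12],[37,20],[46,0]]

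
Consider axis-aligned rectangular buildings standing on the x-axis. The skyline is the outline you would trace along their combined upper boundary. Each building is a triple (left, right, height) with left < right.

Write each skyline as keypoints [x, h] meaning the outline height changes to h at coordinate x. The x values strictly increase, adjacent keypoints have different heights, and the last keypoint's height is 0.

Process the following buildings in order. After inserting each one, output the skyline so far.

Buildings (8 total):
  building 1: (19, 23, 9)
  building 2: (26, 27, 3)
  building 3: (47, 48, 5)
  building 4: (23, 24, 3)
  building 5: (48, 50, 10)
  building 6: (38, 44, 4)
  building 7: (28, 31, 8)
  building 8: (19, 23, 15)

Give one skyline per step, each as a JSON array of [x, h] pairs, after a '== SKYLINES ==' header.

== SKYLINES ==
[[19,9],[23,0]]
[[19,9],[23,0],[26,3],[27,0]]
[[19,9],[23,0],[26,3],[27,0],[47,5],[48,0]]
[[19,9],[23,3],[24,0],[26,3],[27,0],[47,5],[48,0]]
[[19,9],[23,3],[24,0],[26,3],[27,0],[47,5],[48,10],[50,0]]
[[19,9],[23,3],[24,0],[26,3],[27,0],[38,4],[44,0],[47,5],[48,10],[50,0]]
[[19,9],[23,3],[24,0],[26,3],[27,0],[28,8],[31,0],[38,4],[44,0],[47,5],[48,10],[50,0]]
[[19,15],[23,3],[24,0],[26,3],[27,0],[28,8],[31,0],[38,4],[44,0],[47,5],[48,10],[50,0]]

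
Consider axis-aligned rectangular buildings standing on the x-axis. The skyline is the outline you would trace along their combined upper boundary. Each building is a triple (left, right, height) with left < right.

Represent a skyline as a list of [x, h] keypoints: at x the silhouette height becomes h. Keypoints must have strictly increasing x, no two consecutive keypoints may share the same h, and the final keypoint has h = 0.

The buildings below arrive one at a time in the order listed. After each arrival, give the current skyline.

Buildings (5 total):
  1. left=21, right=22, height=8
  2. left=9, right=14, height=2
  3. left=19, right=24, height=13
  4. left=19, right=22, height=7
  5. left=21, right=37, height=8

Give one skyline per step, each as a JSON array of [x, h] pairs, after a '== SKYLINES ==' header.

== SKYLINES ==
[[21,8],[22,0]]
[[9,2],[14,0],[21,8],[22,0]]
[[9,2],[14,0],[19,13],[24,0]]
[[9,2],[14,0],[19,13],[24,0]]
[[9,2],[14,0],[19,13],[24,8],[37,0]]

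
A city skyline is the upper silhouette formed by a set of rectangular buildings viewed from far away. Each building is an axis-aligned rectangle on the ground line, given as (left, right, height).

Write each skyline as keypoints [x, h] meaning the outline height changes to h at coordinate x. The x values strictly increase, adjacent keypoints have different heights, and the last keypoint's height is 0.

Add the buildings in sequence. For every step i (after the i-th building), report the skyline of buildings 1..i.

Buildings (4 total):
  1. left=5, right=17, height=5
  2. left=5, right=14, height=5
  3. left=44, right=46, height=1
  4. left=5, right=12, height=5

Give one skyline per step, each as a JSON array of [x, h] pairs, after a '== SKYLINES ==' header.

== SKYLINES ==
[[5,5],[17,0]]
[[5,5],[17,0]]
[[5,5],[17,0],[44,1],[46,0]]
[[5,5],[17,0],[44,1],[46,0]]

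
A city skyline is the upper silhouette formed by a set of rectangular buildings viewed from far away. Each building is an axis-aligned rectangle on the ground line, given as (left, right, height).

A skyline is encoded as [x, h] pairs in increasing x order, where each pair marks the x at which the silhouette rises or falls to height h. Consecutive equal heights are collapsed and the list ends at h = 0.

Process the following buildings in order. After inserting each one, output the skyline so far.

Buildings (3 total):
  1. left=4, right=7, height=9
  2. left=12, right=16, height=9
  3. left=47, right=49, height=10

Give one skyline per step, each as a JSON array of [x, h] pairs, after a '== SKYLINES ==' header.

== SKYLINES ==
[[4,9],[7,0]]
[[4,9],[7,0],[12,9],[16,0]]
[[4,9],[7,0],[12,9],[16,0],[47,10],[49,0]]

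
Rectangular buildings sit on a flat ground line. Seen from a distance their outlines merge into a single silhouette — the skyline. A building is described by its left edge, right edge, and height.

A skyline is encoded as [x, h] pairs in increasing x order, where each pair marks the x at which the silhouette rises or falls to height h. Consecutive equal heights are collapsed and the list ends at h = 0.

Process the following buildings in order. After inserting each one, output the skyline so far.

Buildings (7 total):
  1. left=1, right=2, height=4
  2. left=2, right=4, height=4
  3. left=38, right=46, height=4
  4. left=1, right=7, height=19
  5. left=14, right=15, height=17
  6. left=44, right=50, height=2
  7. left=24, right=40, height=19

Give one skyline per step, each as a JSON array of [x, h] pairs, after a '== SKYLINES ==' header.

== SKYLINES ==
[[1,4],[2,0]]
[[1,4],[4,0]]
[[1,4],[4,0],[38,4],[46,0]]
[[1,19],[7,0],[38,4],[46,0]]
[[1,19],[7,0],[14,17],[15,0],[38,4],[46,0]]
[[1,19],[7,0],[14,17],[15,0],[38,4],[46,2],[50,0]]
[[1,19],[7,0],[14,17],[15,0],[24,19],[40,4],[46,2],[50,0]]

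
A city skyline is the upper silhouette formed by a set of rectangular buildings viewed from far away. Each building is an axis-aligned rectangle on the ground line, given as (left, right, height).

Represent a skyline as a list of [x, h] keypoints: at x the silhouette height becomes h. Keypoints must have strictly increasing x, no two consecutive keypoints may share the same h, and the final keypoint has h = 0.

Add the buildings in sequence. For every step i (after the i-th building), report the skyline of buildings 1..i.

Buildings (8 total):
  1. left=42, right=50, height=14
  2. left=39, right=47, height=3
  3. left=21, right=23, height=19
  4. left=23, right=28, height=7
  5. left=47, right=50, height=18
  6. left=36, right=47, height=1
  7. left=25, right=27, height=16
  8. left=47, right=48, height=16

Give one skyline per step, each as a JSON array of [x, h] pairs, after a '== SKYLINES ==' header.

== SKYLINES ==
[[42,14],[50,0]]
[[39,3],[42,14],[50,0]]
[[21,19],[23,0],[39,3],[42,14],[50,0]]
[[21,19],[23,7],[28,0],[39,3],[42,14],[50,0]]
[[21,19],[23,7],[28,0],[39,3],[42,14],[47,18],[50,0]]
[[21,19],[23,7],[28,0],[36,1],[39,3],[42,14],[47,18],[50,0]]
[[21,19],[23,7],[25,16],[27,7],[28,0],[36,1],[39,3],[42,14],[47,18],[50,0]]
[[21,19],[23,7],[25,16],[27,7],[28,0],[36,1],[39,3],[42,14],[47,18],[50,0]]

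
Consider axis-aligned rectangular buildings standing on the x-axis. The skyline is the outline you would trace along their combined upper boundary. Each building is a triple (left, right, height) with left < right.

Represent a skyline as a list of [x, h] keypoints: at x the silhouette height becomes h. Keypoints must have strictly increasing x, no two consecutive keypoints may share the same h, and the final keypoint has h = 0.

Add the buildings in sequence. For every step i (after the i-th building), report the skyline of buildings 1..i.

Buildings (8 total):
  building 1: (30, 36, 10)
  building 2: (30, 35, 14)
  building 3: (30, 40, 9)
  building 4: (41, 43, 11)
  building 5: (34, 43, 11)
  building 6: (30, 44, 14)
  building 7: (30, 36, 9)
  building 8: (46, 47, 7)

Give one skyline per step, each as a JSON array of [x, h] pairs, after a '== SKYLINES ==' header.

== SKYLINES ==
[[30,10],[36,0]]
[[30,14],[35,10],[36,0]]
[[30,14],[35,10],[36,9],[40,0]]
[[30,14],[35,10],[36,9],[40,0],[41,11],[43,0]]
[[30,14],[35,11],[43,0]]
[[30,14],[44,0]]
[[30,14],[44,0]]
[[30,14],[44,0],[46,7],[47,0]]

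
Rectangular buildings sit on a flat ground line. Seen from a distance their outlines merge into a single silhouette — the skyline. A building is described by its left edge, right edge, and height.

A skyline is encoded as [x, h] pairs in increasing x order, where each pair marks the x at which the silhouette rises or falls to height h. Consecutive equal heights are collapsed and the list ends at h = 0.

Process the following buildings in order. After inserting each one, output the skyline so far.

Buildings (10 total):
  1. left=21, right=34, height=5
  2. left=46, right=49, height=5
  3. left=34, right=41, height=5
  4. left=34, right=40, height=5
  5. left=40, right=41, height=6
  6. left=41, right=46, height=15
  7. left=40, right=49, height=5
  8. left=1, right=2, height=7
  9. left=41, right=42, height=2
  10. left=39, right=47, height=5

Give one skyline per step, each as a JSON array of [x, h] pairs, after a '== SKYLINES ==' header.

== SKYLINES ==
[[21,5],[34,0]]
[[21,5],[34,0],[46,5],[49,0]]
[[21,5],[41,0],[46,5],[49,0]]
[[21,5],[41,0],[46,5],[49,0]]
[[21,5],[40,6],[41,0],[46,5],[49,0]]
[[21,5],[40,6],[41,15],[46,5],[49,0]]
[[21,5],[40,6],[41,15],[46,5],[49,0]]
[[1,7],[2,0],[21,5],[40,6],[41,15],[46,5],[49,0]]
[[1,7],[2,0],[21,5],[40,6],[41,15],[46,5],[49,0]]
[[1,7],[2,0],[21,5],[40,6],[41,15],[46,5],[49,0]]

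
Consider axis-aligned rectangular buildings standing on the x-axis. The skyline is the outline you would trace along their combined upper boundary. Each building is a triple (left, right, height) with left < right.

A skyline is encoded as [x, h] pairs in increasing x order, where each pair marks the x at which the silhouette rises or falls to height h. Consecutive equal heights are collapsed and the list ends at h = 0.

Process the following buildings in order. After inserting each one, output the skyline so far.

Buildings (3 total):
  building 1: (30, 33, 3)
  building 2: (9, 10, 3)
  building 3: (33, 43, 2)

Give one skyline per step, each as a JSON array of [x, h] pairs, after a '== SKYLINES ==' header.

== SKYLINES ==
[[30,3],[33,0]]
[[9,3],[10,0],[30,3],[33,0]]
[[9,3],[10,0],[30,3],[33,2],[43,0]]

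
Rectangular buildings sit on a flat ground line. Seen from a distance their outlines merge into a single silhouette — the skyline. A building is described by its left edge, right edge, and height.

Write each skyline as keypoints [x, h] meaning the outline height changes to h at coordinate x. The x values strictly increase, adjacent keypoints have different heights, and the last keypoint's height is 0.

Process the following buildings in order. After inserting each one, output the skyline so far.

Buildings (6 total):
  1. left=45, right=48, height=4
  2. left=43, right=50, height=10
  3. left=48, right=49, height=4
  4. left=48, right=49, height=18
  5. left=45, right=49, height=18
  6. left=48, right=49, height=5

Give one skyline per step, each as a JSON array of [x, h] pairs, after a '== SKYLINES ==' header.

== SKYLINES ==
[[45,4],[48,0]]
[[43,10],[50,0]]
[[43,10],[50,0]]
[[43,10],[48,18],[49,10],[50,0]]
[[43,10],[45,18],[49,10],[50,0]]
[[43,10],[45,18],[49,10],[50,0]]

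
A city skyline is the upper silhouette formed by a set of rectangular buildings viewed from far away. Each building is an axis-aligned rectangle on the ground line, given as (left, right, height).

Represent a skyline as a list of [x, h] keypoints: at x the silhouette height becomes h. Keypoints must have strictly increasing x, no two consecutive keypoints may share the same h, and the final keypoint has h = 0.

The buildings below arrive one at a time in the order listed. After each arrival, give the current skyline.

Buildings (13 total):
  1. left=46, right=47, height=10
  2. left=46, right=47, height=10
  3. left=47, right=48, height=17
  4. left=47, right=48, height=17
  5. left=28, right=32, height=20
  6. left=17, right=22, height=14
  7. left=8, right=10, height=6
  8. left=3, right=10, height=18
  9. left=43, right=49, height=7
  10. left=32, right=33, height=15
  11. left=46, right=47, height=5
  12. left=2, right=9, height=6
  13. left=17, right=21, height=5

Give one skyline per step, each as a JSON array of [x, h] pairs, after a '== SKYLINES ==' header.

== SKYLINES ==
[[46,10],[47,0]]
[[46,10],[47,0]]
[[46,10],[47,17],[48,0]]
[[46,10],[47,17],[48,0]]
[[28,20],[32,0],[46,10],[47,17],[48,0]]
[[17,14],[22,0],[28,20],[32,0],[46,10],[47,17],[48,0]]
[[8,6],[10,0],[17,14],[22,0],[28,20],[32,0],[46,10],[47,17],[48,0]]
[[3,18],[10,0],[17,14],[22,0],[28,20],[32,0],[46,10],[47,17],[48,0]]
[[3,18],[10,0],[17,14],[22,0],[28,20],[32,0],[43,7],[46,10],[47,17],[48,7],[49,0]]
[[3,18],[10,0],[17,14],[22,0],[28,20],[32,15],[33,0],[43,7],[46,10],[47,17],[48,7],[49,0]]
[[3,18],[10,0],[17,14],[22,0],[28,20],[32,15],[33,0],[43,7],[46,10],[47,17],[48,7],[49,0]]
[[2,6],[3,18],[10,0],[17,14],[22,0],[28,20],[32,15],[33,0],[43,7],[46,10],[47,17],[48,7],[49,0]]
[[2,6],[3,18],[10,0],[17,14],[22,0],[28,20],[32,15],[33,0],[43,7],[46,10],[47,17],[48,7],[49,0]]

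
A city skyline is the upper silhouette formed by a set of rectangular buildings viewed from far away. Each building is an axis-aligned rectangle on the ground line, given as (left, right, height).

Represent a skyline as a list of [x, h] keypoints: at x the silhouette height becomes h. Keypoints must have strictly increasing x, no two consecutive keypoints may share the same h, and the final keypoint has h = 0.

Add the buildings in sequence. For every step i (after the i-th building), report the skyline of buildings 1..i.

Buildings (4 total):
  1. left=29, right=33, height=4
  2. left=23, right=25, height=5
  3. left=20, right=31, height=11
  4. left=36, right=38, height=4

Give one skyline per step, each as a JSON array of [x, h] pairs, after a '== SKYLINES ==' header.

== SKYLINES ==
[[29,4],[33,0]]
[[23,5],[25,0],[29,4],[33,0]]
[[20,11],[31,4],[33,0]]
[[20,11],[31,4],[33,0],[36,4],[38,0]]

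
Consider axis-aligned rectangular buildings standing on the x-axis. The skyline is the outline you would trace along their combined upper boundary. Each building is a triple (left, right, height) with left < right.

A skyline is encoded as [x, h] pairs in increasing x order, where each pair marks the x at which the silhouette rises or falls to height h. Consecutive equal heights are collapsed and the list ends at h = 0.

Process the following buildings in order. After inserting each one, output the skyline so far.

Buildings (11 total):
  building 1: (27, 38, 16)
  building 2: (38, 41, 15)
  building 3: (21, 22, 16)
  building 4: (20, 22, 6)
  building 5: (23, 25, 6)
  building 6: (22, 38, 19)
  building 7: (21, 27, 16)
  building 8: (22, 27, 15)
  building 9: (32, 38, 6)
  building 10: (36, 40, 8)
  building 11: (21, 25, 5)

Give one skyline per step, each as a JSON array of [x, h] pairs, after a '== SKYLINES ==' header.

== SKYLINES ==
[[27,16],[38,0]]
[[27,16],[38,15],[41,0]]
[[21,16],[22,0],[27,16],[38,15],[41,0]]
[[20,6],[21,16],[22,0],[27,16],[38,15],[41,0]]
[[20,6],[21,16],[22,0],[23,6],[25,0],[27,16],[38,15],[41,0]]
[[20,6],[21,16],[22,19],[38,15],[41,0]]
[[20,6],[21,16],[22,19],[38,15],[41,0]]
[[20,6],[21,16],[22,19],[38,15],[41,0]]
[[20,6],[21,16],[22,19],[38,15],[41,0]]
[[20,6],[21,16],[22,19],[38,15],[41,0]]
[[20,6],[21,16],[22,19],[38,15],[41,0]]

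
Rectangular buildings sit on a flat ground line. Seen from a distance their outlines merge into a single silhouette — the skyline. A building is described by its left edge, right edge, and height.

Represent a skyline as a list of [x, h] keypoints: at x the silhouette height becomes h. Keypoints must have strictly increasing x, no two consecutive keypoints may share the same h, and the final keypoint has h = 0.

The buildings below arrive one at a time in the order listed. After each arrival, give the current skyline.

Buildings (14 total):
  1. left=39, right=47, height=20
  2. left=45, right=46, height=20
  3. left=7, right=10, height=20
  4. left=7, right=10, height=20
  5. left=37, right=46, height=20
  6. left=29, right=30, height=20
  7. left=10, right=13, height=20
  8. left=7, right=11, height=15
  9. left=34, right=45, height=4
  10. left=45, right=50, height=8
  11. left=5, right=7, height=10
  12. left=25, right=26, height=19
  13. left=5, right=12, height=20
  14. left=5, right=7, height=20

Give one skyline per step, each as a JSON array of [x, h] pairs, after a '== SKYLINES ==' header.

== SKYLINES ==
[[39,20],[47,0]]
[[39,20],[47,0]]
[[7,20],[10,0],[39,20],[47,0]]
[[7,20],[10,0],[39,20],[47,0]]
[[7,20],[10,0],[37,20],[47,0]]
[[7,20],[10,0],[29,20],[30,0],[37,20],[47,0]]
[[7,20],[13,0],[29,20],[30,0],[37,20],[47,0]]
[[7,20],[13,0],[29,20],[30,0],[37,20],[47,0]]
[[7,20],[13,0],[29,20],[30,0],[34,4],[37,20],[47,0]]
[[7,20],[13,0],[29,20],[30,0],[34,4],[37,20],[47,8],[50,0]]
[[5,10],[7,20],[13,0],[29,20],[30,0],[34,4],[37,20],[47,8],[50,0]]
[[5,10],[7,20],[13,0],[25,19],[26,0],[29,20],[30,0],[34,4],[37,20],[47,8],[50,0]]
[[5,20],[13,0],[25,19],[26,0],[29,20],[30,0],[34,4],[37,20],[47,8],[50,0]]
[[5,20],[13,0],[25,19],[26,0],[29,20],[30,0],[34,4],[37,20],[47,8],[50,0]]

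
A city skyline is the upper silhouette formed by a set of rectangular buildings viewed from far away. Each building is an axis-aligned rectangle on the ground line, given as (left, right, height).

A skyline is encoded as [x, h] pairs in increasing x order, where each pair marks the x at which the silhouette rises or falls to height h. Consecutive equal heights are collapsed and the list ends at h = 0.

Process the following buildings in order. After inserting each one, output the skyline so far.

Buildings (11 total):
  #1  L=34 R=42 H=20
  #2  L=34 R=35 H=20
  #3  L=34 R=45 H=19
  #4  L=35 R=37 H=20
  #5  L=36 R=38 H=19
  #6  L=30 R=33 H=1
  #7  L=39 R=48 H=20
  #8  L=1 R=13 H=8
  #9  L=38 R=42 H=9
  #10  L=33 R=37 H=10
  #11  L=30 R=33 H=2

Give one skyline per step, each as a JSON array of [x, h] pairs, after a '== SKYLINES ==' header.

== SKYLINES ==
[[34,20],[42,0]]
[[34,20],[42,0]]
[[34,20],[42,19],[45,0]]
[[34,20],[42,19],[45,0]]
[[34,20],[42,19],[45,0]]
[[30,1],[33,0],[34,20],[42,19],[45,0]]
[[30,1],[33,0],[34,20],[48,0]]
[[1,8],[13,0],[30,1],[33,0],[34,20],[48,0]]
[[1,8],[13,0],[30,1],[33,0],[34,20],[48,0]]
[[1,8],[13,0],[30,1],[33,10],[34,20],[48,0]]
[[1,8],[13,0],[30,2],[33,10],[34,20],[48,0]]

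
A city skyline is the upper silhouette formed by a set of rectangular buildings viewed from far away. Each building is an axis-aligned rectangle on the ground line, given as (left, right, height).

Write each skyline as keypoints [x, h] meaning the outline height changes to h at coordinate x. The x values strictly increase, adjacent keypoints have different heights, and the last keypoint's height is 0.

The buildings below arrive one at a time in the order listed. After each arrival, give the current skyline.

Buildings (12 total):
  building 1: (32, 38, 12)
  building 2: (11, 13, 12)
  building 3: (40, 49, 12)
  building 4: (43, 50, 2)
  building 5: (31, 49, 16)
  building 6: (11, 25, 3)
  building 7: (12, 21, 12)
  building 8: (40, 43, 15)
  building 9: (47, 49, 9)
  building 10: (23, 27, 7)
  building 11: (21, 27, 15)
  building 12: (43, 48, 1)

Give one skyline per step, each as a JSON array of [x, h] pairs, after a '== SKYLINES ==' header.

== SKYLINES ==
[[32,12],[38,0]]
[[11,12],[13,0],[32,12],[38,0]]
[[11,12],[13,0],[32,12],[38,0],[40,12],[49,0]]
[[11,12],[13,0],[32,12],[38,0],[40,12],[49,2],[50,0]]
[[11,12],[13,0],[31,16],[49,2],[50,0]]
[[11,12],[13,3],[25,0],[31,16],[49,2],[50,0]]
[[11,12],[21,3],[25,0],[31,16],[49,2],[50,0]]
[[11,12],[21,3],[25,0],[31,16],[49,2],[50,0]]
[[11,12],[21,3],[25,0],[31,16],[49,2],[50,0]]
[[11,12],[21,3],[23,7],[27,0],[31,16],[49,2],[50,0]]
[[11,12],[21,15],[27,0],[31,16],[49,2],[50,0]]
[[11,12],[21,15],[27,0],[31,16],[49,2],[50,0]]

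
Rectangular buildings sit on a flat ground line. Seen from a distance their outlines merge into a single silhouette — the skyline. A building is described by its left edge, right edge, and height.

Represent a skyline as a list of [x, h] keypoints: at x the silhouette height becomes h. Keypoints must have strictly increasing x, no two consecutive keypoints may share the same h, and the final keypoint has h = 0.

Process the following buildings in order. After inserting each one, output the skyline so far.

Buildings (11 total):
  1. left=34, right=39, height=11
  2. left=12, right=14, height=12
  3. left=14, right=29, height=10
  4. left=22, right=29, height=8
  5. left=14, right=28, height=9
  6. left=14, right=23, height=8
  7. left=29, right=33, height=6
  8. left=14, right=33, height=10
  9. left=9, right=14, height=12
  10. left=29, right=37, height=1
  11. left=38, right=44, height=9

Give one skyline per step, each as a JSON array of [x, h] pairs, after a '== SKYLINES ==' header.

== SKYLINES ==
[[34,11],[39,0]]
[[12,12],[14,0],[34,11],[39,0]]
[[12,12],[14,10],[29,0],[34,11],[39,0]]
[[12,12],[14,10],[29,0],[34,11],[39,0]]
[[12,12],[14,10],[29,0],[34,11],[39,0]]
[[12,12],[14,10],[29,0],[34,11],[39,0]]
[[12,12],[14,10],[29,6],[33,0],[34,11],[39,0]]
[[12,12],[14,10],[33,0],[34,11],[39,0]]
[[9,12],[14,10],[33,0],[34,11],[39,0]]
[[9,12],[14,10],[33,1],[34,11],[39,0]]
[[9,12],[14,10],[33,1],[34,11],[39,9],[44,0]]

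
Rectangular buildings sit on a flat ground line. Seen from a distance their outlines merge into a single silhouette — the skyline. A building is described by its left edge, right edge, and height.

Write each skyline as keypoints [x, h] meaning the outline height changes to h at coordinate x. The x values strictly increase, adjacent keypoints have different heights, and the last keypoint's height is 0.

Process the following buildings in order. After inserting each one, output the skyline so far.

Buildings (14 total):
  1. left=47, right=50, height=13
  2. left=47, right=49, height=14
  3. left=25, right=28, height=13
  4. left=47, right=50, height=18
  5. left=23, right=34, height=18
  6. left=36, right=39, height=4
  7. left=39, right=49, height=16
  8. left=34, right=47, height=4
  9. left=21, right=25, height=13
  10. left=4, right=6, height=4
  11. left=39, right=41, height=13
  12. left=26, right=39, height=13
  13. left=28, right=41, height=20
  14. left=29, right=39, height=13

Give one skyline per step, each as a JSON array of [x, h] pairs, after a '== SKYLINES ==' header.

== SKYLINES ==
[[47,13],[50,0]]
[[47,14],[49,13],[50,0]]
[[25,13],[28,0],[47,14],[49,13],[50,0]]
[[25,13],[28,0],[47,18],[50,0]]
[[23,18],[34,0],[47,18],[50,0]]
[[23,18],[34,0],[36,4],[39,0],[47,18],[50,0]]
[[23,18],[34,0],[36,4],[39,16],[47,18],[50,0]]
[[23,18],[34,4],[39,16],[47,18],[50,0]]
[[21,13],[23,18],[34,4],[39,16],[47,18],[50,0]]
[[4,4],[6,0],[21,13],[23,18],[34,4],[39,16],[47,18],[50,0]]
[[4,4],[6,0],[21,13],[23,18],[34,4],[39,16],[47,18],[50,0]]
[[4,4],[6,0],[21,13],[23,18],[34,13],[39,16],[47,18],[50,0]]
[[4,4],[6,0],[21,13],[23,18],[28,20],[41,16],[47,18],[50,0]]
[[4,4],[6,0],[21,13],[23,18],[28,20],[41,16],[47,18],[50,0]]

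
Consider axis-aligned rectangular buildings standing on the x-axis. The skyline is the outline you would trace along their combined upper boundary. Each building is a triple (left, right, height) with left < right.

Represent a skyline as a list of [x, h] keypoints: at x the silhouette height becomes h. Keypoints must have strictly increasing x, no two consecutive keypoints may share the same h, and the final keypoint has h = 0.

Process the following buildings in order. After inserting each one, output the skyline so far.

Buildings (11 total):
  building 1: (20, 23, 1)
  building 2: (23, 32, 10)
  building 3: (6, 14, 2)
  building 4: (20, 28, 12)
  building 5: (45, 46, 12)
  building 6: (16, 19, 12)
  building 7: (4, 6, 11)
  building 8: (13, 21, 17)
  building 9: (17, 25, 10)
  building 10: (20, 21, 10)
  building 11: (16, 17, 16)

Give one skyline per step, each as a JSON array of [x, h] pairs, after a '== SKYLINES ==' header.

== SKYLINES ==
[[20,1],[23,0]]
[[20,1],[23,10],[32,0]]
[[6,2],[14,0],[20,1],[23,10],[32,0]]
[[6,2],[14,0],[20,12],[28,10],[32,0]]
[[6,2],[14,0],[20,12],[28,10],[32,0],[45,12],[46,0]]
[[6,2],[14,0],[16,12],[19,0],[20,12],[28,10],[32,0],[45,12],[46,0]]
[[4,11],[6,2],[14,0],[16,12],[19,0],[20,12],[28,10],[32,0],[45,12],[46,0]]
[[4,11],[6,2],[13,17],[21,12],[28,10],[32,0],[45,12],[46,0]]
[[4,11],[6,2],[13,17],[21,12],[28,10],[32,0],[45,12],[46,0]]
[[4,11],[6,2],[13,17],[21,12],[28,10],[32,0],[45,12],[46,0]]
[[4,11],[6,2],[13,17],[21,12],[28,10],[32,0],[45,12],[46,0]]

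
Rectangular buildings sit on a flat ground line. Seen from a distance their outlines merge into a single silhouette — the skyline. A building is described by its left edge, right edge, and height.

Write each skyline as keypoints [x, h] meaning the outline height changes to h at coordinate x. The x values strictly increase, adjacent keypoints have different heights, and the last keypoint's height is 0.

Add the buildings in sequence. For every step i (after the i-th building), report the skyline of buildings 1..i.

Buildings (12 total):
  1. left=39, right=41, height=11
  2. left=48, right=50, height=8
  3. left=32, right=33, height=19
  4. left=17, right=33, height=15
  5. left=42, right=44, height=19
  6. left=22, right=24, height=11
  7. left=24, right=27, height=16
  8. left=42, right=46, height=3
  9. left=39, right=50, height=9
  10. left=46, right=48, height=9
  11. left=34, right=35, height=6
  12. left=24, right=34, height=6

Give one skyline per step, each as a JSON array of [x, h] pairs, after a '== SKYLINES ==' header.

== SKYLINES ==
[[39,11],[41,0]]
[[39,11],[41,0],[48,8],[50,0]]
[[32,19],[33,0],[39,11],[41,0],[48,8],[50,0]]
[[17,15],[32,19],[33,0],[39,11],[41,0],[48,8],[50,0]]
[[17,15],[32,19],[33,0],[39,11],[41,0],[42,19],[44,0],[48,8],[50,0]]
[[17,15],[32,19],[33,0],[39,11],[41,0],[42,19],[44,0],[48,8],[50,0]]
[[17,15],[24,16],[27,15],[32,19],[33,0],[39,11],[41,0],[42,19],[44,0],[48,8],[50,0]]
[[17,15],[24,16],[27,15],[32,19],[33,0],[39,11],[41,0],[42,19],[44,3],[46,0],[48,8],[50,0]]
[[17,15],[24,16],[27,15],[32,19],[33,0],[39,11],[41,9],[42,19],[44,9],[50,0]]
[[17,15],[24,16],[27,15],[32,19],[33,0],[39,11],[41,9],[42,19],[44,9],[50,0]]
[[17,15],[24,16],[27,15],[32,19],[33,0],[34,6],[35,0],[39,11],[41,9],[42,19],[44,9],[50,0]]
[[17,15],[24,16],[27,15],[32,19],[33,6],[35,0],[39,11],[41,9],[42,19],[44,9],[50,0]]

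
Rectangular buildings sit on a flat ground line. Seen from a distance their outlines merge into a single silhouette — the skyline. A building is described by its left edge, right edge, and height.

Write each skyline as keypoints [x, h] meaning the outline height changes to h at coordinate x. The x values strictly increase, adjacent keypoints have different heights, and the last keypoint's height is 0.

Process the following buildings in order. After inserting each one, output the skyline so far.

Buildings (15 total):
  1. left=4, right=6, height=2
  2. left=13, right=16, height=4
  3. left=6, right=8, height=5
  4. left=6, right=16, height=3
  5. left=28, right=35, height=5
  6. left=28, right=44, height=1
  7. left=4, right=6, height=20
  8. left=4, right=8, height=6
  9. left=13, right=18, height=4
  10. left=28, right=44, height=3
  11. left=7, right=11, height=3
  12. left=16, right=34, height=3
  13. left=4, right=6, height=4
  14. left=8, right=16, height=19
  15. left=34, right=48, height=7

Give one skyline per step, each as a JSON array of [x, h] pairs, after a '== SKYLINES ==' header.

== SKYLINES ==
[[4,2],[6,0]]
[[4,2],[6,0],[13,4],[16,0]]
[[4,2],[6,5],[8,0],[13,4],[16,0]]
[[4,2],[6,5],[8,3],[13,4],[16,0]]
[[4,2],[6,5],[8,3],[13,4],[16,0],[28,5],[35,0]]
[[4,2],[6,5],[8,3],[13,4],[16,0],[28,5],[35,1],[44,0]]
[[4,20],[6,5],[8,3],[13,4],[16,0],[28,5],[35,1],[44,0]]
[[4,20],[6,6],[8,3],[13,4],[16,0],[28,5],[35,1],[44,0]]
[[4,20],[6,6],[8,3],[13,4],[18,0],[28,5],[35,1],[44,0]]
[[4,20],[6,6],[8,3],[13,4],[18,0],[28,5],[35,3],[44,0]]
[[4,20],[6,6],[8,3],[13,4],[18,0],[28,5],[35,3],[44,0]]
[[4,20],[6,6],[8,3],[13,4],[18,3],[28,5],[35,3],[44,0]]
[[4,20],[6,6],[8,3],[13,4],[18,3],[28,5],[35,3],[44,0]]
[[4,20],[6,6],[8,19],[16,4],[18,3],[28,5],[35,3],[44,0]]
[[4,20],[6,6],[8,19],[16,4],[18,3],[28,5],[34,7],[48,0]]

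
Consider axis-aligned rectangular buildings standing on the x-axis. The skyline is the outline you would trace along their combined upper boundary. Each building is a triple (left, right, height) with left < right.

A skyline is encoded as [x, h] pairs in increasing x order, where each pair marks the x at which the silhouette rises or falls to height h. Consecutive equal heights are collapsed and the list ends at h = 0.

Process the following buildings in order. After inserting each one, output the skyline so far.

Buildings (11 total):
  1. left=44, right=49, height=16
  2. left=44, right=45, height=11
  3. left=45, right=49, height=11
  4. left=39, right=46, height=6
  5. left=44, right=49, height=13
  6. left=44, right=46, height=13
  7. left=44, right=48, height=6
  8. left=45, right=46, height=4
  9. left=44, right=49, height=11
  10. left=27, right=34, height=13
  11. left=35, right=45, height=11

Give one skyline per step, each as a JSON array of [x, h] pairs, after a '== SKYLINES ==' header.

== SKYLINES ==
[[44,16],[49,0]]
[[44,16],[49,0]]
[[44,16],[49,0]]
[[39,6],[44,16],[49,0]]
[[39,6],[44,16],[49,0]]
[[39,6],[44,16],[49,0]]
[[39,6],[44,16],[49,0]]
[[39,6],[44,16],[49,0]]
[[39,6],[44,16],[49,0]]
[[27,13],[34,0],[39,6],[44,16],[49,0]]
[[27,13],[34,0],[35,11],[44,16],[49,0]]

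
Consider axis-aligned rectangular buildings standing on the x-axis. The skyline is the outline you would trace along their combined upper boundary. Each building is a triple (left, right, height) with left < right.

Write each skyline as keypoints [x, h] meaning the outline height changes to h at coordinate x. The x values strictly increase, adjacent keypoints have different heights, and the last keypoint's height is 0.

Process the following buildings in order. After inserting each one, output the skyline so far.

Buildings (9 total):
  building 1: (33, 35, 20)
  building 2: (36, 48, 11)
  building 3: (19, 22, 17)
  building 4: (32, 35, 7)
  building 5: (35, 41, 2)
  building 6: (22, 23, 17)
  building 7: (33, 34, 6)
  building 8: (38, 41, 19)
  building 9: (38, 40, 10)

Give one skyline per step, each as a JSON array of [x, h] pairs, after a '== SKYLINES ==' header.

== SKYLINES ==
[[33,20],[35,0]]
[[33,20],[35,0],[36,11],[48,0]]
[[19,17],[22,0],[33,20],[35,0],[36,11],[48,0]]
[[19,17],[22,0],[32,7],[33,20],[35,0],[36,11],[48,0]]
[[19,17],[22,0],[32,7],[33,20],[35,2],[36,11],[48,0]]
[[19,17],[23,0],[32,7],[33,20],[35,2],[36,11],[48,0]]
[[19,17],[23,0],[32,7],[33,20],[35,2],[36,11],[48,0]]
[[19,17],[23,0],[32,7],[33,20],[35,2],[36,11],[38,19],[41,11],[48,0]]
[[19,17],[23,0],[32,7],[33,20],[35,2],[36,11],[38,19],[41,11],[48,0]]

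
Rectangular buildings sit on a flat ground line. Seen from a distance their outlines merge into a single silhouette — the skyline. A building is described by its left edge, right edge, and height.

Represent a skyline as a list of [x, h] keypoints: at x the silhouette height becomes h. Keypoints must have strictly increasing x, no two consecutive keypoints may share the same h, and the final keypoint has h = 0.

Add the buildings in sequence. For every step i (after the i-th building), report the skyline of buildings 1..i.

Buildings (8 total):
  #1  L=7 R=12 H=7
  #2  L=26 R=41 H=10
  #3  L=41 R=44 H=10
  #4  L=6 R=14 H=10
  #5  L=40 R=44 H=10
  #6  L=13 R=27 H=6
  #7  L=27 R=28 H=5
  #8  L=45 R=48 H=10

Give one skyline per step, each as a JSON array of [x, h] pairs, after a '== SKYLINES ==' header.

== SKYLINES ==
[[7,7],[12,0]]
[[7,7],[12,0],[26,10],[41,0]]
[[7,7],[12,0],[26,10],[44,0]]
[[6,10],[14,0],[26,10],[44,0]]
[[6,10],[14,0],[26,10],[44,0]]
[[6,10],[14,6],[26,10],[44,0]]
[[6,10],[14,6],[26,10],[44,0]]
[[6,10],[14,6],[26,10],[44,0],[45,10],[48,0]]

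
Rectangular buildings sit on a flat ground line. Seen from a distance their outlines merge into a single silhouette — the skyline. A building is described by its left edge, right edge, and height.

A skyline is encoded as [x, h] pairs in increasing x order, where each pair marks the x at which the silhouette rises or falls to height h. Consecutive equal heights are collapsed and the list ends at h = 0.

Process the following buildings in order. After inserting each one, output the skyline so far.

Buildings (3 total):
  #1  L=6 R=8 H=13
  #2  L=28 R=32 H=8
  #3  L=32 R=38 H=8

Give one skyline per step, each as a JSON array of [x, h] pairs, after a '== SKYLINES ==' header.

== SKYLINES ==
[[6,13],[8,0]]
[[6,13],[8,0],[28,8],[32,0]]
[[6,13],[8,0],[28,8],[38,0]]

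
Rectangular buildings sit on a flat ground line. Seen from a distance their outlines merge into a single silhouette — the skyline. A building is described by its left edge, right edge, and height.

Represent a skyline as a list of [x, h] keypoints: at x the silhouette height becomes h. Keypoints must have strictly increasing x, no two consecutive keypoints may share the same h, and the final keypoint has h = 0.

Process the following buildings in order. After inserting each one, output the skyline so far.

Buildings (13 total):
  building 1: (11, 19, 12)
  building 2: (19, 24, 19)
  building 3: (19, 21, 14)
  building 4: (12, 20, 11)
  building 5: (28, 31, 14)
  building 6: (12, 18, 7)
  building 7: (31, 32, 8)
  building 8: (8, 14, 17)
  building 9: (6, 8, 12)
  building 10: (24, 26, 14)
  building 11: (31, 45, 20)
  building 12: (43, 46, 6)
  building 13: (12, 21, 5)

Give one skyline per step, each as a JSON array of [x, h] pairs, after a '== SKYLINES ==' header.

== SKYLINES ==
[[11,12],[19,0]]
[[11,12],[19,19],[24,0]]
[[11,12],[19,19],[24,0]]
[[11,12],[19,19],[24,0]]
[[11,12],[19,19],[24,0],[28,14],[31,0]]
[[11,12],[19,19],[24,0],[28,14],[31,0]]
[[11,12],[19,19],[24,0],[28,14],[31,8],[32,0]]
[[8,17],[14,12],[19,19],[24,0],[28,14],[31,8],[32,0]]
[[6,12],[8,17],[14,12],[19,19],[24,0],[28,14],[31,8],[32,0]]
[[6,12],[8,17],[14,12],[19,19],[24,14],[26,0],[28,14],[31,8],[32,0]]
[[6,12],[8,17],[14,12],[19,19],[24,14],[26,0],[28,14],[31,20],[45,0]]
[[6,12],[8,17],[14,12],[19,19],[24,14],[26,0],[28,14],[31,20],[45,6],[46,0]]
[[6,12],[8,17],[14,12],[19,19],[24,14],[26,0],[28,14],[31,20],[45,6],[46,0]]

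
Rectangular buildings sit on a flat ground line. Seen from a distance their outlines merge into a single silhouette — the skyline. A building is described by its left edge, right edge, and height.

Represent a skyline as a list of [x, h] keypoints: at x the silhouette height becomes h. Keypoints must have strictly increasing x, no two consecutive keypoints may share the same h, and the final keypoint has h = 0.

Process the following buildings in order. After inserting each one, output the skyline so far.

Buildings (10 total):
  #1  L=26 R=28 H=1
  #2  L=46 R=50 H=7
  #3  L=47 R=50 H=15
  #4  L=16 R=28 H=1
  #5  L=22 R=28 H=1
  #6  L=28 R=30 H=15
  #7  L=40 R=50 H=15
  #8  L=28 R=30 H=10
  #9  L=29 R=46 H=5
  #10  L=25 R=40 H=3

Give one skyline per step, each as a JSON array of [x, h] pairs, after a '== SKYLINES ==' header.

== SKYLINES ==
[[26,1],[28,0]]
[[26,1],[28,0],[46,7],[50,0]]
[[26,1],[28,0],[46,7],[47,15],[50,0]]
[[16,1],[28,0],[46,7],[47,15],[50,0]]
[[16,1],[28,0],[46,7],[47,15],[50,0]]
[[16,1],[28,15],[30,0],[46,7],[47,15],[50,0]]
[[16,1],[28,15],[30,0],[40,15],[50,0]]
[[16,1],[28,15],[30,0],[40,15],[50,0]]
[[16,1],[28,15],[30,5],[40,15],[50,0]]
[[16,1],[25,3],[28,15],[30,5],[40,15],[50,0]]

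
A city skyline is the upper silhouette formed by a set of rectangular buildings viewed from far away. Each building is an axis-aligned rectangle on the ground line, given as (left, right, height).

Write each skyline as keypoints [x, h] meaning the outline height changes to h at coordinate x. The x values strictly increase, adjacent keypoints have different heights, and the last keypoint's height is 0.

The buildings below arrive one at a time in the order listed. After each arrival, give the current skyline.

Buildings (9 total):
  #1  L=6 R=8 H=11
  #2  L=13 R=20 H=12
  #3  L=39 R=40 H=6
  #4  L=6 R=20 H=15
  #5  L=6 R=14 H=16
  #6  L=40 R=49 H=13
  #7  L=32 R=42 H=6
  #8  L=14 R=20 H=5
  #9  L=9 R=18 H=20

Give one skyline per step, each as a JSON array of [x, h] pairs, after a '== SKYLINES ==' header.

== SKYLINES ==
[[6,11],[8,0]]
[[6,11],[8,0],[13,12],[20,0]]
[[6,11],[8,0],[13,12],[20,0],[39,6],[40,0]]
[[6,15],[20,0],[39,6],[40,0]]
[[6,16],[14,15],[20,0],[39,6],[40,0]]
[[6,16],[14,15],[20,0],[39,6],[40,13],[49,0]]
[[6,16],[14,15],[20,0],[32,6],[40,13],[49,0]]
[[6,16],[14,15],[20,0],[32,6],[40,13],[49,0]]
[[6,16],[9,20],[18,15],[20,0],[32,6],[40,13],[49,0]]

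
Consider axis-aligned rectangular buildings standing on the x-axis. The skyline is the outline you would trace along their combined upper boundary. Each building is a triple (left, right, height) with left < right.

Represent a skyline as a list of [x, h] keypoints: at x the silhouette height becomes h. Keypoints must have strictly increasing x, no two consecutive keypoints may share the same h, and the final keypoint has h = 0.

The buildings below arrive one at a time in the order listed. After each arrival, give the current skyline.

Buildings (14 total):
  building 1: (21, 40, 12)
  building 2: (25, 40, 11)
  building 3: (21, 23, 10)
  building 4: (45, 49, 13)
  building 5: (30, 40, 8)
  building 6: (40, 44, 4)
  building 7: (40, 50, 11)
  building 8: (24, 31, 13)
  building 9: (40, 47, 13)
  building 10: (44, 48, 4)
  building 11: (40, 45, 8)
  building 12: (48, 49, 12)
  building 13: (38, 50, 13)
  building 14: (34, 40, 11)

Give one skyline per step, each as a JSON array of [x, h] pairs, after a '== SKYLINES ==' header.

== SKYLINES ==
[[21,12],[40,0]]
[[21,12],[40,0]]
[[21,12],[40,0]]
[[21,12],[40,0],[45,13],[49,0]]
[[21,12],[40,0],[45,13],[49,0]]
[[21,12],[40,4],[44,0],[45,13],[49,0]]
[[21,12],[40,11],[45,13],[49,11],[50,0]]
[[21,12],[24,13],[31,12],[40,11],[45,13],[49,11],[50,0]]
[[21,12],[24,13],[31,12],[40,13],[49,11],[50,0]]
[[21,12],[24,13],[31,12],[40,13],[49,11],[50,0]]
[[21,12],[24,13],[31,12],[40,13],[49,11],[50,0]]
[[21,12],[24,13],[31,12],[40,13],[49,11],[50,0]]
[[21,12],[24,13],[31,12],[38,13],[50,0]]
[[21,12],[24,13],[31,12],[38,13],[50,0]]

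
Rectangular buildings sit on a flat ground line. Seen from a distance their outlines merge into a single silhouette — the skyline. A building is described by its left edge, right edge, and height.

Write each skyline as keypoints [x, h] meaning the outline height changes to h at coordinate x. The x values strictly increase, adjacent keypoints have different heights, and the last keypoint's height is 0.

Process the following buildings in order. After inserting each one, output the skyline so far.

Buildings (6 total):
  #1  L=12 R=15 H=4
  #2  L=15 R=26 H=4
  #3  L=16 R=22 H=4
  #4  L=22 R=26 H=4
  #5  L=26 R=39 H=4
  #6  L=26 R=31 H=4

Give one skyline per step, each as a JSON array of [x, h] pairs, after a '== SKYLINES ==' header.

== SKYLINES ==
[[12,4],[15,0]]
[[12,4],[26,0]]
[[12,4],[26,0]]
[[12,4],[26,0]]
[[12,4],[39,0]]
[[12,4],[39,0]]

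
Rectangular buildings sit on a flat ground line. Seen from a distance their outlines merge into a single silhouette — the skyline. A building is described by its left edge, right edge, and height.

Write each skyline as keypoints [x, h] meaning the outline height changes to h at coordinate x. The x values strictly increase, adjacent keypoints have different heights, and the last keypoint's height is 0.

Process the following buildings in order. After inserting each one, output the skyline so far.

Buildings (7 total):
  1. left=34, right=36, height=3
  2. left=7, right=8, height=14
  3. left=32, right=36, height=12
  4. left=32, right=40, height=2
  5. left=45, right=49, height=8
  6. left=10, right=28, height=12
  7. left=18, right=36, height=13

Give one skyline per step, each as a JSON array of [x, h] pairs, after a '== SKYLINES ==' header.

== SKYLINES ==
[[34,3],[36,0]]
[[7,14],[8,0],[34,3],[36,0]]
[[7,14],[8,0],[32,12],[36,0]]
[[7,14],[8,0],[32,12],[36,2],[40,0]]
[[7,14],[8,0],[32,12],[36,2],[40,0],[45,8],[49,0]]
[[7,14],[8,0],[10,12],[28,0],[32,12],[36,2],[40,0],[45,8],[49,0]]
[[7,14],[8,0],[10,12],[18,13],[36,2],[40,0],[45,8],[49,0]]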